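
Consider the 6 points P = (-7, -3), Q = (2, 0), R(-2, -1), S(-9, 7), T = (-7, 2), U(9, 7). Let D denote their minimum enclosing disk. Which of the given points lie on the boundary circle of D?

P, S, U

By Welzl's lemma the MEC is supported by two points (diametrically opposite) or three points (on a circumcircle).
The minimum enclosing circle is determined by three boundary points: P, S, U.
Their circumcentre is (0, 3.6) with r² = 92.56.
The farthest remaining point T is at distance² 51.56 ≤ 92.56.
The points at distance exactly r from the centre are P, S, U — 3 points.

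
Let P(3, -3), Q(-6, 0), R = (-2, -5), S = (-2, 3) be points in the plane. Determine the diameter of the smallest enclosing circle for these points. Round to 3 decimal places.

The farthest pair is P–Q with squared distance 90. The circle on this segment as diameter has centre (-1.5, -1.5) and r² = 90/4 = 22.5.
Check R: distance² to centre = 12.5 ≤ 22.5, so it lies inside.
All remaining points lie in this disk, and no smaller disk contains both endpoints, so this is the minimum enclosing circle.
Diameter = 2r = 2√(22.5) ≈ 9.487.

9.487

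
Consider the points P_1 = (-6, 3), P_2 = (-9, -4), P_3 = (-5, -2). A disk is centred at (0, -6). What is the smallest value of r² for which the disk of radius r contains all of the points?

The required radius is the distance from (0, -6) to the farthest point.
Squared distances: 117, 85, 41.
Maximum is 117, attained at P_1.

117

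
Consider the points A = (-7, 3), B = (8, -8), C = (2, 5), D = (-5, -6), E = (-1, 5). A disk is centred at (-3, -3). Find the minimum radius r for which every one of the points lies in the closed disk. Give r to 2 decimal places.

12.08

The required radius is the distance from (-3, -3) to the farthest point.
Squared distances: 52, 146, 89, 13, 68.
Maximum is 146, attained at B.
r = √146 ≈ 12.08.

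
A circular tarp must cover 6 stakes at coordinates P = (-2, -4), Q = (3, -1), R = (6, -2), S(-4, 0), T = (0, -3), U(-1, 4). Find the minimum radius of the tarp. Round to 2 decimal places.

5.11

The minimum enclosing circle of a finite set is fixed by two of the points (as a diameter) or three (as a circumcircle).
The minimum enclosing circle is determined by three boundary points: R, S, U.
Their circumcentre is (49/46, -31/46) with r² = 27625/1058.
The farthest remaining point P is at distance² 21645/1058 ≤ 27625/1058.
r = √(27625/1058) ≈ 5.11.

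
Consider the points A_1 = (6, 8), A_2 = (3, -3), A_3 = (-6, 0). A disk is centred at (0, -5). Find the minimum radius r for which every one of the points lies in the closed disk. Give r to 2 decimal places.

14.32

The required radius is the distance from (0, -5) to the farthest point.
Squared distances: 205, 13, 61.
Maximum is 205, attained at A_1.
r = √205 ≈ 14.32.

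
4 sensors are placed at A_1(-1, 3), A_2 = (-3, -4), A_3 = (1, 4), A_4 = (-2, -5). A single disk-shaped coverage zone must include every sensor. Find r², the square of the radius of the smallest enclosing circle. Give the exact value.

22.5

The farthest pair is A_3–A_4 with squared distance 90. The circle on this segment as diameter has centre (-0.5, -0.5) and r² = 90/4 = 22.5.
Check A_1: distance² to centre = 12.5 ≤ 22.5, so it lies inside.
All remaining points lie in this disk, and no smaller disk contains both endpoints, so this is the minimum enclosing circle.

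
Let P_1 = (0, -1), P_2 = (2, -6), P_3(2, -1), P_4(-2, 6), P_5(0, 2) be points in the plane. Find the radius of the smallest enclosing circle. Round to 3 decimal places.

6.325

A smallest enclosing disk is always determined by at most three of the input points on its boundary.
The farthest pair is P_2–P_4 with squared distance 160. The circle on this segment as diameter has centre (0, 0) and r² = 160/4 = 40.
Check P_1: distance² to centre = 1 ≤ 40, so it lies inside.
All remaining points lie in this disk, and no smaller disk contains both endpoints, so this is the minimum enclosing circle.
r = √40 ≈ 6.325.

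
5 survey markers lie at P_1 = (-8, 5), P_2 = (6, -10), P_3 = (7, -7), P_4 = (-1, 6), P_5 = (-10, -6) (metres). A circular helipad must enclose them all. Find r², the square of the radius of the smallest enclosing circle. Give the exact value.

105.25

By Welzl's lemma the MEC is supported by two points (diametrically opposite) or three points (on a circumcircle).
The farthest pair is P_1–P_2 with squared distance 421. The circle on this segment as diameter has centre (-1, -2.5) and r² = 421/4 = 105.25.
Check P_3: distance² to centre = 84.25 ≤ 105.25, so it lies inside.
All remaining points lie in this disk, and no smaller disk contains both endpoints, so this is the minimum enclosing circle.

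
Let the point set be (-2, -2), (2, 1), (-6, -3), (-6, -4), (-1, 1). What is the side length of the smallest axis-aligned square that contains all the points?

8

The bounding box has width 8 and height 5.
An axis-aligned square enclosing the set must have side ≥ max(width, height).
So the minimum side is max(8, 5) = 8.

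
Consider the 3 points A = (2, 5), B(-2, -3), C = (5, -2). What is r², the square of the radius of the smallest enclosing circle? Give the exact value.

3625/169

Side lengths²: AB² = 80, AC² = 58, BC² = 50.
Since AB² = 80 < 58 + 50 = 108, the triangle is acute, so the smallest enclosing circle is the circumcircle.
Circumcentre = (14/13, 6/13), r² = 3625/169.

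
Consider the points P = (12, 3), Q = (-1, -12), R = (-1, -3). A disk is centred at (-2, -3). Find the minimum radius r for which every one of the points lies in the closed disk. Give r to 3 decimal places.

The required radius is the distance from (-2, -3) to the farthest point.
Squared distances: 232, 82, 1.
Maximum is 232, attained at P.
r = √232 ≈ 15.232.

15.232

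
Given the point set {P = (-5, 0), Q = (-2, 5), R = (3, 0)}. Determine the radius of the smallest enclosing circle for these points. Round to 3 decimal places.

Side lengths²: PQ² = 34, PR² = 64, QR² = 50.
Since PR² = 64 < 50 + 34 = 84, the triangle is acute, so the smallest enclosing circle is the circumcircle.
Circumcentre = (-1, 1), r² = 17.
r = √17 ≈ 4.123.

4.123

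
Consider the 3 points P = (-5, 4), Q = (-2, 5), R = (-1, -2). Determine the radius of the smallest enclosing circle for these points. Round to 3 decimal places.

Side lengths²: PQ² = 10, PR² = 52, QR² = 50.
Since PR² = 52 < 50 + 10 = 60, the triangle is acute, so the smallest enclosing circle is the circumcircle.
Circumcentre = (-27/11, 15/11), r² = 1625/121.
r = √(1625/121) ≈ 3.665.

3.665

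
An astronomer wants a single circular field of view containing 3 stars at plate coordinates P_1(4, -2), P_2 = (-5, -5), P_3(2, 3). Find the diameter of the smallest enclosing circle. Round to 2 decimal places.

10.65

Side lengths²: P_1P_2² = 90, P_1P_3² = 29, P_2P_3² = 113.
Since P_2P_3² = 113 < 90 + 29 = 119, the triangle is acute, so the smallest enclosing circle is the circumcircle.
Circumcentre = (-43/34, -41/34), r² = 16385/578.
Diameter = 2r = 2√(16385/578) ≈ 10.65.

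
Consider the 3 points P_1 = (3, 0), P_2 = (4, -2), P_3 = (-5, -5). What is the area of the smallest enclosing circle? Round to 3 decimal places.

Side lengths²: P_1P_2² = 5, P_1P_3² = 89, P_2P_3² = 90.
Since P_2P_3² = 90 < 89 + 5 = 94, the triangle is acute, so the smallest enclosing circle is the circumcircle.
Circumcentre = (-9/14, -43/14), r² = 2225/98.
Area = π·r² = π·2225/98 ≈ 71.327.

71.327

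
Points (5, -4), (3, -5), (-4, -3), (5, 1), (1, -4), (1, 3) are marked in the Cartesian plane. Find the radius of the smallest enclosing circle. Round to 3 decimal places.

4.955

By Welzl's lemma the MEC is supported by two points (diametrically opposite) or three points (on a circumcircle).
The minimum enclosing circle is determined by three boundary points: (5, -4), (-4, -3), (5, 1).
Their circumcentre is (13/18, -1.5) with r² = 3977/162.
The farthest remaining point (1, 3) is at distance² 3293/162 ≤ 3977/162.
r = √(3977/162) ≈ 4.955.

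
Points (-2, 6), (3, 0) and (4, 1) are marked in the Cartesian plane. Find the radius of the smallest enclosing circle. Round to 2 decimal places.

3.92

Call the three points A, B, C in the order given.
Side lengths²: AB² = 61, AC² = 61, BC² = 2.
Since AC² = 61 < 61 + 2 = 63, the triangle is acute, so the smallest enclosing circle is the circumcircle.
Circumcentre = (17/22, 71/22), r² = 3721/242.
r = √(3721/242) ≈ 3.92.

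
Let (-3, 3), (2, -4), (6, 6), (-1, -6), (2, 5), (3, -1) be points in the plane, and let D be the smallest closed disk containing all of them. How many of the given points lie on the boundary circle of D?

A smallest enclosing disk is always determined by at most three of the input points on its boundary.
The farthest pair is (6, 6)–(-1, -6) with squared distance 193. The circle on this segment as diameter has centre (2.5, 0) and r² = 193/4 = 48.25.
Check (-3, 3): distance² to centre = 39.25 ≤ 48.25, so it lies inside.
All remaining points lie in this disk, and no smaller disk contains both endpoints, so this is the minimum enclosing circle.
The points at distance exactly r from the centre are (6, 6), (-1, -6) — 2 points.

2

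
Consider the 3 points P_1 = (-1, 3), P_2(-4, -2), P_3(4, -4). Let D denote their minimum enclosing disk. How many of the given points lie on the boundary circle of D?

3

Side lengths²: P_1P_2² = 34, P_1P_3² = 74, P_2P_3² = 68.
Since P_1P_3² = 74 < 68 + 34 = 102, the triangle is acute, so the smallest enclosing circle is the circumcircle.
Circumcentre = (10/23, -29/23), r² = 10693/529.
The points at distance exactly r from the centre are P_1, P_2, P_3 — 3 points.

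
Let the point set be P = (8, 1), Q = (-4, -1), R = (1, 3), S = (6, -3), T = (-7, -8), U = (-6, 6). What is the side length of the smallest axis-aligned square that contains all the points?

The bounding box has width 15 and height 14.
An axis-aligned square enclosing the set must have side ≥ max(width, height).
So the minimum side is max(15, 14) = 15.

15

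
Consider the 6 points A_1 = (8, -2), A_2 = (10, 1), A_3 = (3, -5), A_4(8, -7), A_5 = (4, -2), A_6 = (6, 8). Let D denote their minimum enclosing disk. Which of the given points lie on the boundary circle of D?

A_4, A_6

By Welzl's lemma the MEC is supported by two points (diametrically opposite) or three points (on a circumcircle).
The farthest pair is A_4–A_6 with squared distance 229. The circle on this segment as diameter has centre (7, 0.5) and r² = 229/4 = 57.25.
Check A_1: distance² to centre = 7.25 ≤ 57.25, so it lies inside.
All remaining points lie in this disk, and no smaller disk contains both endpoints, so this is the minimum enclosing circle.
The points at distance exactly r from the centre are A_4, A_6 — 2 points.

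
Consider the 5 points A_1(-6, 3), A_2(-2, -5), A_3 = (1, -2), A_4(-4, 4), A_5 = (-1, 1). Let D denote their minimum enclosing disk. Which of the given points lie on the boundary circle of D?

A_1, A_2, A_4

The farthest pair is A_2–A_4 with squared distance 85. The circle on this segment as diameter has centre (-3, -0.5) and r² = 85/4 = 21.25.
Check A_1: distance² to centre = 21.25 ≤ 21.25, so it lies inside.
All remaining points lie in this disk, and no smaller disk contains both endpoints, so this is the minimum enclosing circle.
The points at distance exactly r from the centre are A_1, A_2, A_4 — 3 points.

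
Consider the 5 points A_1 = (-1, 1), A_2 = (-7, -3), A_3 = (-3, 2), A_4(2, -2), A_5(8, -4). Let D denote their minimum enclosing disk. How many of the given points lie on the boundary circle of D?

2

The minimum enclosing circle of a finite set is fixed by two of the points (as a diameter) or three (as a circumcircle).
The farthest pair is A_2–A_5 with squared distance 226. The circle on this segment as diameter has centre (0.5, -3.5) and r² = 226/4 = 56.5.
Check A_1: distance² to centre = 22.5 ≤ 56.5, so it lies inside.
All remaining points lie in this disk, and no smaller disk contains both endpoints, so this is the minimum enclosing circle.
The points at distance exactly r from the centre are A_2, A_5 — 2 points.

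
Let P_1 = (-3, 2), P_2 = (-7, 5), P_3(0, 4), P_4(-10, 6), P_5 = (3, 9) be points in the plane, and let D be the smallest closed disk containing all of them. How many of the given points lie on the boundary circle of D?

2

The minimum enclosing circle of a finite set is fixed by two of the points (as a diameter) or three (as a circumcircle).
The farthest pair is P_4–P_5 with squared distance 178. The circle on this segment as diameter has centre (-3.5, 7.5) and r² = 178/4 = 44.5.
Check P_1: distance² to centre = 30.5 ≤ 44.5, so it lies inside.
All remaining points lie in this disk, and no smaller disk contains both endpoints, so this is the minimum enclosing circle.
The points at distance exactly r from the centre are P_4, P_5 — 2 points.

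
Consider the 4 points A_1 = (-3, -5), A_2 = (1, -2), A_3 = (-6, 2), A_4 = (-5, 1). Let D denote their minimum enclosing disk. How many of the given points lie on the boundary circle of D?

3

By Welzl's lemma the MEC is supported by two points (diametrically opposite) or three points (on a circumcircle).
The minimum enclosing circle is determined by three boundary points: A_1, A_2, A_3.
Their circumcentre is (-221/74, -63/74) with r² = 47125/2738.
The farthest remaining point A_4 is at distance² 20485/2738 ≤ 47125/2738.
The points at distance exactly r from the centre are A_1, A_2, A_3 — 3 points.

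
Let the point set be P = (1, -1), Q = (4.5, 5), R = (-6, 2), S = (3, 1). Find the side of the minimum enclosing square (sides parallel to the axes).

The bounding box has width 10.5 and height 6.
An axis-aligned square enclosing the set must have side ≥ max(width, height).
So the minimum side is max(10.5, 6) = 10.5.

10.5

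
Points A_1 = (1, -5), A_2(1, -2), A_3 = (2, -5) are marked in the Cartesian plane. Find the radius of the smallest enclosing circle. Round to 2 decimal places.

Side lengths²: A_1A_2² = 9, A_1A_3² = 1, A_2A_3² = 10.
Since A_2A_3² = 10 ≥ 9 + 1 = 10, the angle opposite A_2A_3 is not acute, so the smallest enclosing circle has A_2A_3 as diameter.
Centre = midpoint of A_2A_3 = (1.5, -3.5), r² = 10/4 = 2.5.
r = √(2.5) ≈ 1.58.

1.58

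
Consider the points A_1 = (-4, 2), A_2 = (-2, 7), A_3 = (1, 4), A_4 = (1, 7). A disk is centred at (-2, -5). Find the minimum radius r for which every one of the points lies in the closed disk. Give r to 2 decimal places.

12.37

The required radius is the distance from (-2, -5) to the farthest point.
Squared distances: 53, 144, 90, 153.
Maximum is 153, attained at A_4.
r = √153 ≈ 12.37.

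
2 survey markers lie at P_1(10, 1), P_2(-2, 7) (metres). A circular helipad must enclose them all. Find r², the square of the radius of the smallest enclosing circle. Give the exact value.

45

The smallest circle enclosing two points has them as diameter endpoints.
Centre = midpoint = (4, 4); r² = |P_1P_2|²/4 = 180/4 = 45.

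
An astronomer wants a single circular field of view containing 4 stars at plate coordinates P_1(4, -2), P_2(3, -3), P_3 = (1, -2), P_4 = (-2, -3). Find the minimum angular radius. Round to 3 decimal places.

3.041

The farthest pair is P_1–P_4 with squared distance 37. The circle on this segment as diameter has centre (1, -2.5) and r² = 37/4 = 9.25.
Check P_2: distance² to centre = 4.25 ≤ 9.25, so it lies inside.
All remaining points lie in this disk, and no smaller disk contains both endpoints, so this is the minimum enclosing circle.
r = √(9.25) ≈ 3.041.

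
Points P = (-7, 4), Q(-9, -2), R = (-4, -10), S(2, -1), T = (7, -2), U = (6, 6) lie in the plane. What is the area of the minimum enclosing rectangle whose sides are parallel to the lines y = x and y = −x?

In coordinates u = x + y, v = x − y the rectangle is axis-aligned; the map (x,y)→(u,v) scales areas by 2.
u-values: -3, -11, -14, 1, 5, 12; range = 12 − (-14) = 26.
v-values: -11, -7, 6, 3, 9, 0; range = 9 − (-11) = 20.
Area = (26 × 20) / 2 = 260.

260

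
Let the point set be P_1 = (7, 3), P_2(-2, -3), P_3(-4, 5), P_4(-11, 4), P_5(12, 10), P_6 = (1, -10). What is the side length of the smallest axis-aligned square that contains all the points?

The bounding box has width 23 and height 20.
An axis-aligned square enclosing the set must have side ≥ max(width, height).
So the minimum side is max(23, 20) = 23.

23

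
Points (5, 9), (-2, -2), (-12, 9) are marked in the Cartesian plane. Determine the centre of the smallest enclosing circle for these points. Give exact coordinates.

Call the three points A, B, C in the order given.
Side lengths²: AB² = 170, AC² = 289, BC² = 221.
Since AC² = 289 < 221 + 170 = 391, the triangle is acute, so the smallest enclosing circle is the circumcircle.
Circumcentre = (-3.5, 147/22), r² = 18785/242.
Centre = (-3.5, 147/22).

(-3.5, 147/22)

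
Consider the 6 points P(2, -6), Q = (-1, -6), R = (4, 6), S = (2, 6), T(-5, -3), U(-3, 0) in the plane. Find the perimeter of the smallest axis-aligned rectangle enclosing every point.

42

Width = max x − min x = 4 − (-5) = 9.
Height = max y − min y = 6 − (-6) = 12.
Perimeter = 2(9 + 12) = 42.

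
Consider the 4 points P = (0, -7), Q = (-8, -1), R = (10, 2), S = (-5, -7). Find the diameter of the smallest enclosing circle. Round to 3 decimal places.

A smallest enclosing disk is always determined by at most three of the input points on its boundary.
The minimum enclosing circle is determined by three boundary points: Q, R, S.
Their circumcentre is (29/26, -5/26) with r² = 28305/338.
The farthest remaining point P is at distance² 16085/338 ≤ 28305/338.
Diameter = 2r = 2√(28305/338) ≈ 18.302.

18.302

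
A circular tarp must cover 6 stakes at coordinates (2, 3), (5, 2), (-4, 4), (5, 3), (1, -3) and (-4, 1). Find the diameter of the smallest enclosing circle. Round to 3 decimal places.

By Welzl's lemma the MEC is supported by two points (diametrically opposite) or three points (on a circumcircle).
The minimum enclosing circle is determined by three boundary points: (-4, 4), (5, 3), (1, -3).
Their circumcentre is (9/29, 52/29) with r² = 19721/841.
The farthest remaining point (5, 2) is at distance² 18532/841 ≤ 19721/841.
Diameter = 2r = 2√(19721/841) ≈ 9.685.

9.685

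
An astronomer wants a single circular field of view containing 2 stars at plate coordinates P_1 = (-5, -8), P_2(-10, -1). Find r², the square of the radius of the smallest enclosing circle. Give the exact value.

18.5

The smallest circle enclosing two points has them as diameter endpoints.
Centre = midpoint = (-7.5, -4.5); r² = |P_1P_2|²/4 = 74/4 = 18.5.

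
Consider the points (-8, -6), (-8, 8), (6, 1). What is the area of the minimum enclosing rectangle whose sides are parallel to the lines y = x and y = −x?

In coordinates u = x + y, v = x − y the rectangle is axis-aligned; the map (x,y)→(u,v) scales areas by 2.
u-values: -14, 0, 7; range = 7 − (-14) = 21.
v-values: -2, -16, 5; range = 5 − (-16) = 21.
Area = (21 × 21) / 2 = 220.5.

220.5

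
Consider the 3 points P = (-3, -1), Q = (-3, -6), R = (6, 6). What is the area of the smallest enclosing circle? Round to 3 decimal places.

Side lengths²: PQ² = 25, PR² = 130, QR² = 225.
Since QR² = 225 ≥ 130 + 25 = 155, the angle opposite QR is not acute, so the smallest enclosing circle has QR as diameter.
Centre = midpoint of QR = (1.5, 0), r² = 225/4 = 56.25.
Area = π·r² = π·56.25 ≈ 176.715.

176.715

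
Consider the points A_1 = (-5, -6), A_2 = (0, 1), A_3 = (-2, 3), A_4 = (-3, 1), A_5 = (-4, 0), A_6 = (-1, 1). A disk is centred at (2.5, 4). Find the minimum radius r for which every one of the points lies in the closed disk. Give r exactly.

12.5

The required radius is the distance from (2.5, 4) to the farthest point.
Squared distances: 156.25, 15.25, 21.25, 39.25, 58.25, 21.25.
Maximum is 156.25, attained at A_1.
r = √(156.25) = 12.5.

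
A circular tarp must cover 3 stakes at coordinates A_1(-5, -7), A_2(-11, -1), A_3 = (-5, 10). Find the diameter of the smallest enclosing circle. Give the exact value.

17

Side lengths²: A_1A_2² = 72, A_1A_3² = 289, A_2A_3² = 157.
Since A_1A_3² = 289 ≥ 157 + 72 = 229, the angle opposite A_1A_3 is not acute, so the smallest enclosing circle has A_1A_3 as diameter.
Centre = midpoint of A_1A_3 = (-5, 1.5), r² = 289/4 = 72.25.
Diameter = 2r = 2√(72.25) = 17.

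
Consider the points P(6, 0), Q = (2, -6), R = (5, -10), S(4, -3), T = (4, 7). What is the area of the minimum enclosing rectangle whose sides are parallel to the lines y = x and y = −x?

144

In coordinates u = x + y, v = x − y the rectangle is axis-aligned; the map (x,y)→(u,v) scales areas by 2.
u-values: 6, -4, -5, 1, 11; range = 11 − (-5) = 16.
v-values: 6, 8, 15, 7, -3; range = 15 − (-3) = 18.
Area = (16 × 18) / 2 = 144.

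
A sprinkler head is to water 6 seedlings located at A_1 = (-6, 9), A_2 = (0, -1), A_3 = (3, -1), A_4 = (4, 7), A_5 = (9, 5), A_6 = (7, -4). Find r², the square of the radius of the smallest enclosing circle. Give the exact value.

84.5

A smallest enclosing disk is always determined by at most three of the input points on its boundary.
The farthest pair is A_1–A_6 with squared distance 338. The circle on this segment as diameter has centre (0.5, 2.5) and r² = 338/4 = 84.5.
Check A_2: distance² to centre = 12.5 ≤ 84.5, so it lies inside.
All remaining points lie in this disk, and no smaller disk contains both endpoints, so this is the minimum enclosing circle.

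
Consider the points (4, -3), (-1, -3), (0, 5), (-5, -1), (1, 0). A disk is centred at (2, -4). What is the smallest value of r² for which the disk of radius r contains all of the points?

The required radius is the distance from (2, -4) to the farthest point.
Squared distances: 5, 10, 85, 58, 17.
Maximum is 85, attained at (0, 5).

85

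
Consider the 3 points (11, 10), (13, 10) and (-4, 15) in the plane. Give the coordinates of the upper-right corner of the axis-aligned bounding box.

x-range [-4, 13], y-range [10, 15].
The upper-right corner is (13, 15).

(13, 15)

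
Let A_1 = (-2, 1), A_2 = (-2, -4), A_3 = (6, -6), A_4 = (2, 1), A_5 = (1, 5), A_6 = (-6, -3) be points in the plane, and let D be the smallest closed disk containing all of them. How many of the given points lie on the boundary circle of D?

By Welzl's lemma the MEC is supported by two points (diametrically opposite) or three points (on a circumcircle).
The minimum enclosing circle is determined by three boundary points: A_3, A_5, A_6.
Their circumcentre is (53/78, -139/78) with r² = 140233/3042.
The farthest remaining point A_1 is at distance² 45385/3042 ≤ 140233/3042.
The points at distance exactly r from the centre are A_3, A_5, A_6 — 3 points.

3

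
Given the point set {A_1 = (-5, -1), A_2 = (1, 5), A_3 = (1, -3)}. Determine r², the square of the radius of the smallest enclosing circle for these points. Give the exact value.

Side lengths²: A_1A_2² = 72, A_1A_3² = 40, A_2A_3² = 64.
Since A_1A_2² = 72 < 64 + 40 = 104, the triangle is acute, so the smallest enclosing circle is the circumcircle.
Circumcentre = (-1, 1), r² = 20.

20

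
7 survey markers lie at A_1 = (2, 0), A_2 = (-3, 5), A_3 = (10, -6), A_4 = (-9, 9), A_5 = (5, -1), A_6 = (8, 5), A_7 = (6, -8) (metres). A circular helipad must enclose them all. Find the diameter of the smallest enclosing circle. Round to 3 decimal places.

By Welzl's lemma the MEC is supported by two points (diametrically opposite) or three points (on a circumcircle).
The farthest pair is A_3–A_4 with squared distance 586. The circle on this segment as diameter has centre (0.5, 1.5) and r² = 586/4 = 146.5.
Check A_1: distance² to centre = 4.5 ≤ 146.5, so it lies inside.
All remaining points lie in this disk, and no smaller disk contains both endpoints, so this is the minimum enclosing circle.
Diameter = 2r = 2√(146.5) ≈ 24.207.

24.207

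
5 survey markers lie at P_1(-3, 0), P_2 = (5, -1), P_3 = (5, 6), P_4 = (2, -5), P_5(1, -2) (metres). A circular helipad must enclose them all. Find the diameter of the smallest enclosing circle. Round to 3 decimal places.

11.518

A smallest enclosing disk is always determined by at most three of the input points on its boundary.
The minimum enclosing circle is determined by three boundary points: P_1, P_3, P_4.
Their circumcentre is (19/7, 5/7) with r² = 1625/49.
The farthest remaining point P_5 is at distance² 505/49 ≤ 1625/49.
Diameter = 2r = 2√(1625/49) ≈ 11.518.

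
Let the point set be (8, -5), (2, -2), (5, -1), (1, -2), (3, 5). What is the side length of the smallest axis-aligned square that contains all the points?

10

The bounding box has width 7 and height 10.
An axis-aligned square enclosing the set must have side ≥ max(width, height).
So the minimum side is max(7, 10) = 10.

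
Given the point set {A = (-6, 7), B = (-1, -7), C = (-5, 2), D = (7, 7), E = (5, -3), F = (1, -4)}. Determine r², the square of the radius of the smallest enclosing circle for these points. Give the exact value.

By Welzl's lemma the MEC is supported by two points (diametrically opposite) or three points (on a circumcircle).
The minimum enclosing circle is determined by three boundary points: A, B, D.
Their circumcentre is (0.5, 10/7) with r² = 14365/196.
The farthest remaining point E is at distance² 7813/196 ≤ 14365/196.

14365/196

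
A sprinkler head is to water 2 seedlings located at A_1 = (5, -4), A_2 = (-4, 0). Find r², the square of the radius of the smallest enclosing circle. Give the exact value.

24.25

The smallest circle enclosing two points has them as diameter endpoints.
Centre = midpoint = (0.5, -2); r² = |A_1A_2|²/4 = 97/4 = 24.25.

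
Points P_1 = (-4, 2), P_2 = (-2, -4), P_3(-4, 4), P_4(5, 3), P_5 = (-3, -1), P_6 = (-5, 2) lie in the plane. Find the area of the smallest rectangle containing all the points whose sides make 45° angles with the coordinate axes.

In coordinates u = x + y, v = x − y the rectangle is axis-aligned; the map (x,y)→(u,v) scales areas by 2.
u-values: -2, -6, 0, 8, -4, -3; range = 8 − (-6) = 14.
v-values: -6, 2, -8, 2, -2, -7; range = 2 − (-8) = 10.
Area = (14 × 10) / 2 = 70.

70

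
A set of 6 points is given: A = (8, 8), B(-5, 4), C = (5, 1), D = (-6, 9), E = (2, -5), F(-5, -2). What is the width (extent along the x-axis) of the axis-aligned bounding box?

max x = 8, min x = -6, so width = 14.

14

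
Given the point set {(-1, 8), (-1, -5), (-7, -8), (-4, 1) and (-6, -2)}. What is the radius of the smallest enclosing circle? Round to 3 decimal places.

8.544

A smallest enclosing disk is always determined by at most three of the input points on its boundary.
The farthest pair is (-1, 8)–(-7, -8) with squared distance 292. The circle on this segment as diameter has centre (-4, 0) and r² = 292/4 = 73.
Check (-1, -5): distance² to centre = 34 ≤ 73, so it lies inside.
All remaining points lie in this disk, and no smaller disk contains both endpoints, so this is the minimum enclosing circle.
r = √73 ≈ 8.544.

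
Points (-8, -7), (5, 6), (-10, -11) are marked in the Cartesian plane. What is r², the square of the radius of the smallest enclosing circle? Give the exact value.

Call the three points A, B, C in the order given.
Side lengths²: AB² = 338, AC² = 20, BC² = 514.
Since BC² = 514 ≥ 338 + 20 = 358, the angle opposite BC is not acute, so the smallest enclosing circle has BC as diameter.
Centre = midpoint of BC = (-2.5, -2.5), r² = 514/4 = 128.5.

128.5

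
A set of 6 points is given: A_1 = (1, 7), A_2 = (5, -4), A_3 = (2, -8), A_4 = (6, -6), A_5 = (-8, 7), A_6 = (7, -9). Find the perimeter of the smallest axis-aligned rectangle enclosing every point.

Width = max x − min x = 7 − (-8) = 15.
Height = max y − min y = 7 − (-9) = 16.
Perimeter = 2(15 + 16) = 62.

62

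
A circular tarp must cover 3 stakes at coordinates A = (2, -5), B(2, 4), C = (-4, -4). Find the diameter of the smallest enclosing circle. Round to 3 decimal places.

10.138

Side lengths²: AB² = 81, AC² = 37, BC² = 100.
Since BC² = 100 < 81 + 37 = 118, the triangle is acute, so the smallest enclosing circle is the circumcircle.
Circumcentre = (-1/3, -0.5), r² = 925/36.
Diameter = 2r = 2√(925/36) ≈ 10.138.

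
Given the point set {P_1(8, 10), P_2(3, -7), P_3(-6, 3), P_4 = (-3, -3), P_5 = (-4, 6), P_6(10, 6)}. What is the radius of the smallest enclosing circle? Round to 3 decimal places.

9.191

By Welzl's lemma the MEC is supported by two points (diametrically opposite) or three points (on a circumcircle).
The minimum enclosing circle is determined by three boundary points: P_1, P_2, P_3.
Their circumcentre is (183/58, 127/58) with r² = 142085/1682.
The farthest remaining point P_5 is at distance² 110533/1682 ≤ 142085/1682.
r = √(142085/1682) ≈ 9.191.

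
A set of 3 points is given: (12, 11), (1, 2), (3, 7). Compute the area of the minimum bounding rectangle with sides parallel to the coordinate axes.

99

x ranges over [1, 12], width 11.
y ranges over [2, 11], height 9.
Area = 11 × 9 = 99.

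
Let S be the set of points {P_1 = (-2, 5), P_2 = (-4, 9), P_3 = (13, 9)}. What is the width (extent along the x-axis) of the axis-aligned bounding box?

17

max x = 13, min x = -4, so width = 17.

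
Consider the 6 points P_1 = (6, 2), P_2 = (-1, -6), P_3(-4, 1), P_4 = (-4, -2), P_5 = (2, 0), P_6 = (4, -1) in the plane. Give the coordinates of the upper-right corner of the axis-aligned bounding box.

(6, 2)

x-range [-4, 6], y-range [-6, 2].
The upper-right corner is (6, 2).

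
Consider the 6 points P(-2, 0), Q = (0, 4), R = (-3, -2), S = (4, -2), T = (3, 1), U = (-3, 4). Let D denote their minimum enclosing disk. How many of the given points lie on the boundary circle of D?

3

The minimum enclosing circle of a finite set is fixed by two of the points (as a diameter) or three (as a circumcircle).
The farthest pair is S–U with squared distance 85. The circle on this segment as diameter has centre (0.5, 1) and r² = 85/4 = 21.25.
Check P: distance² to centre = 7.25 ≤ 21.25, so it lies inside.
All remaining points lie in this disk, and no smaller disk contains both endpoints, so this is the minimum enclosing circle.
The points at distance exactly r from the centre are R, S, U — 3 points.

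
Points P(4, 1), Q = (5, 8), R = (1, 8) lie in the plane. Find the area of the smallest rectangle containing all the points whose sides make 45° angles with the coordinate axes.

40

In coordinates u = x + y, v = x − y the rectangle is axis-aligned; the map (x,y)→(u,v) scales areas by 2.
u-values: 5, 13, 9; range = 13 − 5 = 8.
v-values: 3, -3, -7; range = 3 − (-7) = 10.
Area = (8 × 10) / 2 = 40.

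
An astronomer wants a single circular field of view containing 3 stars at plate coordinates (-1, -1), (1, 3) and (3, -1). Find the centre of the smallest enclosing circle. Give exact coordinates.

(1, 0.5)

Call the three points A, B, C in the order given.
Side lengths²: AB² = 20, AC² = 16, BC² = 20.
Since BC² = 20 < 20 + 16 = 36, the triangle is acute, so the smallest enclosing circle is the circumcircle.
Circumcentre = (1, 0.5), r² = 6.25.
Centre = (1, 0.5).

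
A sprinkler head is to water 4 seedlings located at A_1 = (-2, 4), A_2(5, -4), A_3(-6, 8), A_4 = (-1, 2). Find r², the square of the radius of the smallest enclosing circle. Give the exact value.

The minimum enclosing circle of a finite set is fixed by two of the points (as a diameter) or three (as a circumcircle).
The farthest pair is A_2–A_3 with squared distance 265. The circle on this segment as diameter has centre (-0.5, 2) and r² = 265/4 = 66.25.
Check A_1: distance² to centre = 6.25 ≤ 66.25, so it lies inside.
All remaining points lie in this disk, and no smaller disk contains both endpoints, so this is the minimum enclosing circle.

66.25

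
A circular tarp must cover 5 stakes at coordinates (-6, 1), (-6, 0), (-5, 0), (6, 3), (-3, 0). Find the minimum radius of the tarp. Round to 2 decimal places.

6.18

A smallest enclosing disk is always determined by at most three of the input points on its boundary.
The farthest pair is (-6, 0)–(6, 3) with squared distance 153. The circle on this segment as diameter has centre (0, 1.5) and r² = 153/4 = 38.25.
Check (-6, 1): distance² to centre = 36.25 ≤ 38.25, so it lies inside.
All remaining points lie in this disk, and no smaller disk contains both endpoints, so this is the minimum enclosing circle.
r = √(38.25) ≈ 6.18.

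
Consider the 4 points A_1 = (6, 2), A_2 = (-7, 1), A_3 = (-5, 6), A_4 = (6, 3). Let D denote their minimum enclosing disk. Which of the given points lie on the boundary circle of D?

A_2, A_4

The minimum enclosing circle of a finite set is fixed by two of the points (as a diameter) or three (as a circumcircle).
The farthest pair is A_2–A_4 with squared distance 173. The circle on this segment as diameter has centre (-0.5, 2) and r² = 173/4 = 43.25.
Check A_1: distance² to centre = 42.25 ≤ 43.25, so it lies inside.
All remaining points lie in this disk, and no smaller disk contains both endpoints, so this is the minimum enclosing circle.
The points at distance exactly r from the centre are A_2, A_4 — 2 points.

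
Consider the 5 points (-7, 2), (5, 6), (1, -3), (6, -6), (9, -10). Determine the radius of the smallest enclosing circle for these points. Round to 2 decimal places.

10.03

By Welzl's lemma the MEC is supported by two points (diametrically opposite) or three points (on a circumcircle).
The minimum enclosing circle is determined by three boundary points: (-7, 2), (5, 6), (9, -10).
Their circumcentre is (19/13, -44/13) with r² = 17000/169.
The farthest remaining point (6, -6) is at distance² 4637/169 ≤ 17000/169.
r = √(17000/169) ≈ 10.03.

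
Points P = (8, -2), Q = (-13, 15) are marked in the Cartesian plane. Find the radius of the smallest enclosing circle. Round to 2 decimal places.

13.51

The smallest circle enclosing two points has them as diameter endpoints.
Centre = midpoint = (-2.5, 6.5); r² = |PQ|²/4 = 730/4 = 182.5.
r = √(182.5) ≈ 13.51.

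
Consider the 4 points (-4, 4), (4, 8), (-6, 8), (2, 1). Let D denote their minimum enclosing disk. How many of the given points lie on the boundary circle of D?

3

The minimum enclosing circle of a finite set is fixed by two of the points (as a diameter) or three (as a circumcircle).
The minimum enclosing circle is determined by three boundary points: (4, 8), (-6, 8), (2, 1).
Their circumcentre is (-1, 79/14) with r² = 5989/196.
The farthest remaining point (-4, 4) is at distance² 2293/196 ≤ 5989/196.
The points at distance exactly r from the centre are (4, 8), (-6, 8), (2, 1) — 3 points.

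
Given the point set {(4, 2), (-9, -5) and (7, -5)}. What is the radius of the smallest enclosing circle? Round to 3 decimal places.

Call the three points A, B, C in the order given.
Side lengths²: AB² = 218, AC² = 58, BC² = 256.
Since BC² = 256 < 218 + 58 = 276, the triangle is acute, so the smallest enclosing circle is the circumcircle.
Circumcentre = (-1, -30/7), r² = 3161/49.
r = √(3161/49) ≈ 8.032.

8.032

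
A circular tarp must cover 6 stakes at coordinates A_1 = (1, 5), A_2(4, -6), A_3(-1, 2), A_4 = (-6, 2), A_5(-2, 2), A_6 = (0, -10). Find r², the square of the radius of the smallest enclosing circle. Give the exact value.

16385/289

The minimum enclosing circle of a finite set is fixed by two of the points (as a diameter) or three (as a circumcircle).
The minimum enclosing circle is determined by three boundary points: A_1, A_4, A_6.
Their circumcentre is (1/17, -42/17) with r² = 16385/289.
The farthest remaining point A_2 is at distance² 8089/289 ≤ 16385/289.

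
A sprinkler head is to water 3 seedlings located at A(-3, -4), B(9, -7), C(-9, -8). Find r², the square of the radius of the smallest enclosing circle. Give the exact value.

Side lengths²: AB² = 153, AC² = 52, BC² = 325.
Since BC² = 325 ≥ 153 + 52 = 205, the angle opposite BC is not acute, so the smallest enclosing circle has BC as diameter.
Centre = midpoint of BC = (0, -7.5), r² = 325/4 = 81.25.

81.25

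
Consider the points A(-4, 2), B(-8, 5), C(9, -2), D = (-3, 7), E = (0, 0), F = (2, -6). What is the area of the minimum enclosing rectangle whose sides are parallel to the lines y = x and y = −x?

In coordinates u = x + y, v = x − y the rectangle is axis-aligned; the map (x,y)→(u,v) scales areas by 2.
u-values: -2, -3, 7, 4, 0, -4; range = 7 − (-4) = 11.
v-values: -6, -13, 11, -10, 0, 8; range = 11 − (-13) = 24.
Area = (11 × 24) / 2 = 132.

132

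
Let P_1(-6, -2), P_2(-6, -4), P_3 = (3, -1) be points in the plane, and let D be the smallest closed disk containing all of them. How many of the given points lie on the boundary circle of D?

2

Side lengths²: P_1P_2² = 4, P_1P_3² = 82, P_2P_3² = 90.
Since P_2P_3² = 90 ≥ 82 + 4 = 86, the angle opposite P_2P_3 is not acute, so the smallest enclosing circle has P_2P_3 as diameter.
Centre = midpoint of P_2P_3 = (-1.5, -2.5), r² = 90/4 = 22.5.
The points at distance exactly r from the centre are P_2, P_3 — 2 points.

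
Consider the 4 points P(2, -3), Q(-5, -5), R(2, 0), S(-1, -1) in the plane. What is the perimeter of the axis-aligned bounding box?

24

Width = max x − min x = 2 − (-5) = 7.
Height = max y − min y = 0 − (-5) = 5.
Perimeter = 2(7 + 5) = 24.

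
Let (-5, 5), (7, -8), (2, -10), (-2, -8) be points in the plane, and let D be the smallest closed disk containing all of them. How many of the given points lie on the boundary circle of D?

2

A smallest enclosing disk is always determined by at most three of the input points on its boundary.
The farthest pair is (-5, 5)–(7, -8) with squared distance 313. The circle on this segment as diameter has centre (1, -1.5) and r² = 313/4 = 78.25.
Check (2, -10): distance² to centre = 73.25 ≤ 78.25, so it lies inside.
All remaining points lie in this disk, and no smaller disk contains both endpoints, so this is the minimum enclosing circle.
The points at distance exactly r from the centre are (-5, 5), (7, -8) — 2 points.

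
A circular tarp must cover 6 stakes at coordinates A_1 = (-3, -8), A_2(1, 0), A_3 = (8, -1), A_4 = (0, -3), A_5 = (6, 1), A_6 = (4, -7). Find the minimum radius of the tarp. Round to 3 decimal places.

6.519

By Welzl's lemma the MEC is supported by two points (diametrically opposite) or three points (on a circumcircle).
The farthest pair is A_1–A_3 with squared distance 170. The circle on this segment as diameter has centre (2.5, -4.5) and r² = 170/4 = 42.5.
Check A_2: distance² to centre = 22.5 ≤ 42.5, so it lies inside.
All remaining points lie in this disk, and no smaller disk contains both endpoints, so this is the minimum enclosing circle.
r = √(42.5) ≈ 6.519.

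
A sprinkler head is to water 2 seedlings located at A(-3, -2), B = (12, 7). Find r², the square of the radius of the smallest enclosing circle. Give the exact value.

76.5

The smallest circle enclosing two points has them as diameter endpoints.
Centre = midpoint = (4.5, 2.5); r² = |AB|²/4 = 306/4 = 76.5.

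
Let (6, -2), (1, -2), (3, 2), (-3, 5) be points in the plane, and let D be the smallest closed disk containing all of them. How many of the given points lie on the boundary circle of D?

The farthest pair is (6, -2)–(-3, 5) with squared distance 130. The circle on this segment as diameter has centre (1.5, 1.5) and r² = 130/4 = 32.5.
Check (1, -2): distance² to centre = 12.5 ≤ 32.5, so it lies inside.
All remaining points lie in this disk, and no smaller disk contains both endpoints, so this is the minimum enclosing circle.
The points at distance exactly r from the centre are (6, -2), (-3, 5) — 2 points.

2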